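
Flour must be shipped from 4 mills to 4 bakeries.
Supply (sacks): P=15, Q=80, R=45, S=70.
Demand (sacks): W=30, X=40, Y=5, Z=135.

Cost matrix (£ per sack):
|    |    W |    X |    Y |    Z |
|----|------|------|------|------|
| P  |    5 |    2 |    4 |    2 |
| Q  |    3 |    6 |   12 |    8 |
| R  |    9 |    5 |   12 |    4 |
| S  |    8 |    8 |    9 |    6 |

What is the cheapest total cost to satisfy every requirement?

1050

A cheapest plan:
  P->Y: 5 × £4 = £20
  P->Z: 10 × £2 = £20
  Q->W: 30 × £3 = £90
  Q->X: 40 × £6 = £240
  Q->Z: 10 × £8 = £80
  R->Z: 45 × £4 = £180
  S->Z: 70 × £6 = £420
Total = 20 + 20 + 90 + 240 + 80 + 180 + 420 = £1050.
(Supply check: P ships 15; Q ships 80; R ships 45; S ships 70.)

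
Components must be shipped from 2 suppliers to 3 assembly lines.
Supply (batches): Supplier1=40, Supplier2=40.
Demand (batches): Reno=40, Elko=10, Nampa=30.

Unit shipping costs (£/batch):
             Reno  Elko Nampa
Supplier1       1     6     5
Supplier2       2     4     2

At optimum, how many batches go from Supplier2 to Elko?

10

Solving gives:
  Supplier1→Reno: 40 batches
  Supplier2→Elko: 10 batches
  Supplier2→Nampa: 30 batches
Total cost = £140.
So Supplier2→Elko carries 10 batches.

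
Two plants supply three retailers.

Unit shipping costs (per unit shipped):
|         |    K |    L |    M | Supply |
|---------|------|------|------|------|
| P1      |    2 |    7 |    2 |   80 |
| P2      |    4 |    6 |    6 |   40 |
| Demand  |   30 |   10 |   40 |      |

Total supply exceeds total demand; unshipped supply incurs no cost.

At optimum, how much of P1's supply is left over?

An optimal plan:
  P1->K: 30 units
  P1->M: 40 units
  P2->L: 10 units
Total cost = 200.
P1 ships 70 of its 80, leaving 10.

10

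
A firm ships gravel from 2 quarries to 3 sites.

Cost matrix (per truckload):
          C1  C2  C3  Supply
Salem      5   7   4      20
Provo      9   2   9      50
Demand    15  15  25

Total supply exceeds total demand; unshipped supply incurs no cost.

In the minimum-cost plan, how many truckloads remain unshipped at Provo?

15

Minimum-cost shipments:
  Salem→C3: 20 × 4 = 80
  Provo→C1: 15 × 9 = 135
  Provo→C2: 15 × 2 = 30
  Provo→C3: 5 × 9 = 45
Total cost = 290.
Provo ships 35 of its 50, leaving 15.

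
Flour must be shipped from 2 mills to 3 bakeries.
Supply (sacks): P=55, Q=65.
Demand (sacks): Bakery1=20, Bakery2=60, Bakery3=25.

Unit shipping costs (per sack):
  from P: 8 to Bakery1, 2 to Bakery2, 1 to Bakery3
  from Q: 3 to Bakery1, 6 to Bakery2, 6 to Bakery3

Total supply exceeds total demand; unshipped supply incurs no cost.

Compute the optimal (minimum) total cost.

One minimum-cost allocation:
  P to Bakery2: 30 × 2 = 60
  P to Bakery3: 25 × 1 = 25
  Q to Bakery1: 20 × 3 = 60
  Q to Bakery2: 30 × 6 = 180
Total = 60 + 25 + 60 + 180 = 325.

325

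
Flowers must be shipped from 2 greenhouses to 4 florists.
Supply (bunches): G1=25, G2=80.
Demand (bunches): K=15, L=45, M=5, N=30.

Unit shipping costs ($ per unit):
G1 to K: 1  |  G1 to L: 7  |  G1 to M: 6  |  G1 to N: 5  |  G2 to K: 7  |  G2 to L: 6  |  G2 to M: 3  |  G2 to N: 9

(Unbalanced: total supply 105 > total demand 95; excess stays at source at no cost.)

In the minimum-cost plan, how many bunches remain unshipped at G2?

10

An optimal plan:
  G1→K: 15 × $1 = $15
  G1→N: 10 × $5 = $50
  G2→L: 45 × $6 = $270
  G2→M: 5 × $3 = $15
  G2→N: 20 × $9 = $180
Total cost = $530.
G2 ships 70 of its 80, leaving 10.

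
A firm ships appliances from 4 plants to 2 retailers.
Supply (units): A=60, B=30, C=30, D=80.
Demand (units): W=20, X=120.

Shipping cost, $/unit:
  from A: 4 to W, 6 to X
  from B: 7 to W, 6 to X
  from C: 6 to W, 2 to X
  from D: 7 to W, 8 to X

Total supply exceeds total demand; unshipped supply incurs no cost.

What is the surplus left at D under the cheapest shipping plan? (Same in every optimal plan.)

An optimal plan:
  A→W: 20 units
  A→X: 40 units
  B→X: 30 units
  C→X: 30 units
  D→X: 20 units
Total cost = $720.
D ships 20 of its 80, leaving 60.

60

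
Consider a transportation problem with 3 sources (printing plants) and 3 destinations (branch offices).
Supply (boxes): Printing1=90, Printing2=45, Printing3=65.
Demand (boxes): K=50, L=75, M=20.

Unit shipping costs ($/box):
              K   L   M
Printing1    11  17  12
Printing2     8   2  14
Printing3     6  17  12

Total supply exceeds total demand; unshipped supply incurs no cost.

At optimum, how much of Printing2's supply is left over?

0

An optimal plan:
  Printing1 to L: 30 × $17 = $510
  Printing1 to M: 5 × $12 = $60
  Printing2 to L: 45 × $2 = $90
  Printing3 to K: 50 × $6 = $300
  Printing3 to M: 15 × $12 = $180
Total cost = $1140.
Printing2 ships 45 of its 45, leaving 0.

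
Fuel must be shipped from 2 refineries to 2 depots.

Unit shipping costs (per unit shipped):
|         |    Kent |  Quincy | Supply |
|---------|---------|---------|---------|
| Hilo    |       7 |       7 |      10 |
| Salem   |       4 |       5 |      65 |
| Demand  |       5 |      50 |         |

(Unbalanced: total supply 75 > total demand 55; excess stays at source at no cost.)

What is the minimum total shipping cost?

An optimal shipping plan:
  Salem→Kent: 5 kL
  Salem→Quincy: 50 kL
Total cost = 270.

270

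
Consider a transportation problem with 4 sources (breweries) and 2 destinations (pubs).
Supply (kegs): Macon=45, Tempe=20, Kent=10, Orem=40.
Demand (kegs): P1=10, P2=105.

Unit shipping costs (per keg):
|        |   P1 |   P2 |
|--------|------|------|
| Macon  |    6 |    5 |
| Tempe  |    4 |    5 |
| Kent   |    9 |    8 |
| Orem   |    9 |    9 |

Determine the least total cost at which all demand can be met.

A cheapest plan:
  Macon->P2: 45 × 5 = 225
  Tempe->P1: 10 × 4 = 40
  Tempe->P2: 10 × 5 = 50
  Kent->P2: 10 × 8 = 80
  Orem->P2: 40 × 9 = 360
Total = 225 + 40 + 50 + 80 + 360 = 755.

755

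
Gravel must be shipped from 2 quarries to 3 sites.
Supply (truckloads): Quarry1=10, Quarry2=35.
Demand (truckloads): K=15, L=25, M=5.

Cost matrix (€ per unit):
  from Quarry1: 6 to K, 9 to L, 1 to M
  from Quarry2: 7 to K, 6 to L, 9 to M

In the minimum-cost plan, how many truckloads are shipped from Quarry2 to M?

0

Optimal shipments:
  Quarry1→K: 5 truckloads
  Quarry1→M: 5 truckloads
  Quarry2→K: 10 truckloads
  Quarry2→L: 25 truckloads
Total cost = €255.
The route Quarry2→M is not used.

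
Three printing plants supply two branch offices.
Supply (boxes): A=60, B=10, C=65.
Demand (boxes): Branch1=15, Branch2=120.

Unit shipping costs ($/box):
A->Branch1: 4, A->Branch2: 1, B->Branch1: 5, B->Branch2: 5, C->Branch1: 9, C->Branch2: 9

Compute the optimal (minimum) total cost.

A cheapest plan:
  A to Branch2: 60 × $1 = $60
  B to Branch1: 10 × $5 = $50
  C to Branch1: 5 × $9 = $45
  C to Branch2: 60 × $9 = $540
Total = 60 + 50 + 45 + 540 = $695.
(Supply check: A ships 60; B ships 10; C ships 65.)

695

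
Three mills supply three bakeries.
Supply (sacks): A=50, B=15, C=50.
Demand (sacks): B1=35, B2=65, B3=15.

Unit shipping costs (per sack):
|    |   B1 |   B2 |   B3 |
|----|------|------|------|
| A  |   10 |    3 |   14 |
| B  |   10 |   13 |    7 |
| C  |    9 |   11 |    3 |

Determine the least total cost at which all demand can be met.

690

Optimal allocation:
  A–B2: 50 × 3 = 150
  B–B1: 15 × 10 = 150
  C–B1: 20 × 9 = 180
  C–B2: 15 × 11 = 165
  C–B3: 15 × 3 = 45
Total = 150 + 150 + 180 + 165 + 45 = 690.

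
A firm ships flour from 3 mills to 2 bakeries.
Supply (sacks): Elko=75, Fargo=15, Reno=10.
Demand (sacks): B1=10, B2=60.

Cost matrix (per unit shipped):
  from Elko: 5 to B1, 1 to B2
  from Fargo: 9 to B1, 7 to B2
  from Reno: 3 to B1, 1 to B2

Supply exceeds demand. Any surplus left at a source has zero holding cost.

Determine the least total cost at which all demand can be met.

An optimal shipping plan:
  Elko→B2: 60 × 1 = 60
  Reno→B1: 10 × 3 = 30
Total = 60 + 30 = 90.

90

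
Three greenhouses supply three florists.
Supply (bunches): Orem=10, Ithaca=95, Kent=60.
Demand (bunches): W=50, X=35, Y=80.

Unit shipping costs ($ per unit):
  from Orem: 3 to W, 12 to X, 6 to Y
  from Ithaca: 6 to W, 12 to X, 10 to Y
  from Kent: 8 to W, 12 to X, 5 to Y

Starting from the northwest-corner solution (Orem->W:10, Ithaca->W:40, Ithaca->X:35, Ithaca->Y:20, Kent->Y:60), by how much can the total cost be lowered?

10

Current plan cost = 10·3 + 40·6 + 35·12 + 20·10 + 60·5 = $1190.
Optimal plan:
  Orem to Y: 10 × $6 = $60
  Ithaca to W: 50 × $6 = $300
  Ithaca to X: 35 × $12 = $420
  Ithaca to Y: 10 × $10 = $100
  Kent to Y: 60 × $5 = $300
Optimal cost = $1180.
Saving = 1190 − 1180 = $10.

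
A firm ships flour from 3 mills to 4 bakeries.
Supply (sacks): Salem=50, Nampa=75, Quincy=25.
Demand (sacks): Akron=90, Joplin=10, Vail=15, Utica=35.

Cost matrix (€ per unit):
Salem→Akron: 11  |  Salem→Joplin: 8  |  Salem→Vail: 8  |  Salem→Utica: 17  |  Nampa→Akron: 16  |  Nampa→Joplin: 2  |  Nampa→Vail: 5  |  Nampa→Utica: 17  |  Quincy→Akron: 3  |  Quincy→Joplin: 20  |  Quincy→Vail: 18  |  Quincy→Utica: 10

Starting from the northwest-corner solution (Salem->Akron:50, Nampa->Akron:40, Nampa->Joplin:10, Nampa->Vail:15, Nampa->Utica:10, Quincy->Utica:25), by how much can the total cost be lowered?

Current plan cost = 50·11 + 40·16 + 10·2 + 15·5 + 10·17 + 25·10 = €1705.
Optimal plan:
  Salem–Akron: 50 × €11 = €550
  Nampa–Akron: 15 × €16 = €240
  Nampa–Joplin: 10 × €2 = €20
  Nampa–Vail: 15 × €5 = €75
  Nampa–Utica: 35 × €17 = €595
  Quincy–Akron: 25 × €3 = €75
Optimal cost = €1555.
Saving = 1705 − 1555 = €150.

150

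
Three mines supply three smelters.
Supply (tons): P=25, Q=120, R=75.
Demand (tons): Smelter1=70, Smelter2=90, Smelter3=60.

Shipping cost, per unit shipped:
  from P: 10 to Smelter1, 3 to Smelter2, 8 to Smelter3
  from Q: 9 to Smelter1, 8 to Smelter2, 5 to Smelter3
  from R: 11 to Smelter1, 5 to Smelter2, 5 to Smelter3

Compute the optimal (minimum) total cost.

1330

A cheapest plan:
  P–Smelter2: 25 tons
  Q–Smelter1: 70 tons
  Q–Smelter3: 50 tons
  R–Smelter2: 65 tons
  R–Smelter3: 10 tons
Total cost = 1330.
(Supply check: P ships 25; Q ships 120; R ships 75.)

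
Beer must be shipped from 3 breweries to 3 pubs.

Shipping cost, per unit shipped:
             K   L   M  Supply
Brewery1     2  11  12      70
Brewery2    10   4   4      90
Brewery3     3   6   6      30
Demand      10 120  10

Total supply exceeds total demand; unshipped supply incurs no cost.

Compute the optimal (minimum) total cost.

One minimum-cost allocation:
  Brewery1 to K: 10 kegs
  Brewery1 to L: 10 kegs
  Brewery2 to L: 90 kegs
  Brewery3 to L: 20 kegs
  Brewery3 to M: 10 kegs
Total cost = 670.

670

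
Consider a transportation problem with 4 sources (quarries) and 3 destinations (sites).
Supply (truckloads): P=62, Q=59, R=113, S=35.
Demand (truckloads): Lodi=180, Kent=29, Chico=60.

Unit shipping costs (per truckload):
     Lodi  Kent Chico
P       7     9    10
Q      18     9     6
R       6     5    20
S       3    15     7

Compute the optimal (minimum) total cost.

Optimal allocation:
  P–Lodi: 61 × 7 = 427
  P–Chico: 1 × 10 = 10
  Q–Chico: 59 × 6 = 354
  R–Lodi: 84 × 6 = 504
  R–Kent: 29 × 5 = 145
  S–Lodi: 35 × 3 = 105
Total = 427 + 10 + 354 + 504 + 145 + 105 = 1545.

1545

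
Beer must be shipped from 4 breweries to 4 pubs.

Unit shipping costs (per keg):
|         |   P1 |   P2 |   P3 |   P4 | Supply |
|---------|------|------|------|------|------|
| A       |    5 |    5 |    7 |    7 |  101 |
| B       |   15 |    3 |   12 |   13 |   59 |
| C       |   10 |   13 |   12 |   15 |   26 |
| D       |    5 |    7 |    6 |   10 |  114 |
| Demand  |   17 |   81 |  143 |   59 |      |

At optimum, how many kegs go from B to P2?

Solving gives:
  A->P1: 17 kegs
  A->P2: 22 kegs
  A->P3: 3 kegs
  A->P4: 59 kegs
  B->P2: 59 kegs
  C->P3: 26 kegs
  D->P3: 114 kegs
Total cost = 1802.
So B→P2 carries 59 kegs.

59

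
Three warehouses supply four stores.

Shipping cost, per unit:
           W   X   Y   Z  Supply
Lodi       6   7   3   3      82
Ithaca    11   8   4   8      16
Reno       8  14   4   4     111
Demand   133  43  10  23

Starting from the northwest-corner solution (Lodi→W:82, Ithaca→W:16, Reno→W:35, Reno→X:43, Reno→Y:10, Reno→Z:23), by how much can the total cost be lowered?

Current plan cost = 82·6 + 16·11 + 35·8 + 43·14 + 10·4 + 23·4 = 1682.
Optimal plan:
  Lodi to W: 55 × 6 = 330
  Lodi to X: 27 × 7 = 189
  Ithaca to X: 16 × 8 = 128
  Reno to W: 78 × 8 = 624
  Reno to Y: 10 × 4 = 40
  Reno to Z: 23 × 4 = 92
Optimal cost = 1403.
Saving = 1682 − 1403 = 279.

279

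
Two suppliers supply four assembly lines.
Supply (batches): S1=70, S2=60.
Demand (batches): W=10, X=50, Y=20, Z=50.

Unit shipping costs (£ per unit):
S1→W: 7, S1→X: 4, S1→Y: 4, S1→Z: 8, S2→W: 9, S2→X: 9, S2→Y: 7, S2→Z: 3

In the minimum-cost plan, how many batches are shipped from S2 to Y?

The minimum-cost plan:
  S1–X: 50 × £4 = £200
  S1–Y: 20 × £4 = £80
  S2–W: 10 × £9 = £90
  S2–Z: 50 × £3 = £150
Total cost = £520.
The route S2→Y is not used.

0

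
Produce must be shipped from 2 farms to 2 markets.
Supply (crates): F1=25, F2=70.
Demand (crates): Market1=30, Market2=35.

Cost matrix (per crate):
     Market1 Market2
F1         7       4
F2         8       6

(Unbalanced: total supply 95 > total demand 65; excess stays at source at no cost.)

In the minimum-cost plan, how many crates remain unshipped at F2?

30

Minimum-cost shipments:
  F1→Market2: 25 × 4 = 100
  F2→Market1: 30 × 8 = 240
  F2→Market2: 10 × 6 = 60
Total cost = 400.
F2 ships 40 of its 70, leaving 30.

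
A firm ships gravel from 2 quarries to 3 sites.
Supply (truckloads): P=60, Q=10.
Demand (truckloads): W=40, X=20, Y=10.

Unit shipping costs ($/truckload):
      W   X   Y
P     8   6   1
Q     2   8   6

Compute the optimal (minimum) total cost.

390

Optimal allocation:
  P to W: 30 × $8 = $240
  P to X: 20 × $6 = $120
  P to Y: 10 × $1 = $10
  Q to W: 10 × $2 = $20
Total = 240 + 120 + 10 + 20 = $390.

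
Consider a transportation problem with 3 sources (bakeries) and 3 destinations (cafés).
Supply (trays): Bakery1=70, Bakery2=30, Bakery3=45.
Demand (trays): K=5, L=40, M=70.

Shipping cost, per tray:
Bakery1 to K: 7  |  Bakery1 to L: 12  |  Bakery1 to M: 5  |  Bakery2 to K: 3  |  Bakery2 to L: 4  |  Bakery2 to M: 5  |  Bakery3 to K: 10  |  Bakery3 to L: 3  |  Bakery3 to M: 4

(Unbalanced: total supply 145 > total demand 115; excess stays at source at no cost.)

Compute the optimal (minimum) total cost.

Optimal allocation:
  Bakery1→M: 40 × 5 = 200
  Bakery2→K: 5 × 3 = 15
  Bakery2→L: 25 × 4 = 100
  Bakery3→L: 15 × 3 = 45
  Bakery3→M: 30 × 4 = 120
Total = 200 + 15 + 100 + 45 + 120 = 480.

480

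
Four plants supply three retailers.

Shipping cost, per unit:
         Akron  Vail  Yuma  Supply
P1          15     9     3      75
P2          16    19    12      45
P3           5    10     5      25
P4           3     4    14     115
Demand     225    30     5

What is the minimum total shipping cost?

One minimum-cost allocation:
  P1->Akron: 40 × 15 = 600
  P1->Vail: 30 × 9 = 270
  P1->Yuma: 5 × 3 = 15
  P2->Akron: 45 × 16 = 720
  P3->Akron: 25 × 5 = 125
  P4->Akron: 115 × 3 = 345
Total = 600 + 270 + 15 + 720 + 125 + 345 = 2075.

2075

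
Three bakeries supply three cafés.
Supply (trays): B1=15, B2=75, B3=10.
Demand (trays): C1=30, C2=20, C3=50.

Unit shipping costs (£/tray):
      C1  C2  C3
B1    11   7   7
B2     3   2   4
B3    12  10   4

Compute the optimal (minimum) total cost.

A cheapest plan:
  B1 to C3: 15 trays
  B2 to C1: 30 trays
  B2 to C2: 20 trays
  B2 to C3: 25 trays
  B3 to C3: 10 trays
Total cost = £375.

375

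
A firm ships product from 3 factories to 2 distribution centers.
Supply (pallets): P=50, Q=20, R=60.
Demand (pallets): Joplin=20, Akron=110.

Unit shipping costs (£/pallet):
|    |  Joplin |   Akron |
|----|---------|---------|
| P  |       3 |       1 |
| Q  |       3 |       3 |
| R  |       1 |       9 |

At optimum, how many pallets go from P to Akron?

Solving gives:
  P->Akron: 50 × £1 = £50
  Q->Akron: 20 × £3 = £60
  R->Joplin: 20 × £1 = £20
  R->Akron: 40 × £9 = £360
Total cost = £490.
So P→Akron carries 50 pallets.

50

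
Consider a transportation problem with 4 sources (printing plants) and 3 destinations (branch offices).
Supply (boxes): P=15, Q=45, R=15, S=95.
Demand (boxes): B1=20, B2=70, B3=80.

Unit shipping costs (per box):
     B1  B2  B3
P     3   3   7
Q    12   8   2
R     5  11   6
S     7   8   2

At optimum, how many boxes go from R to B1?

The minimum-cost plan:
  P->B2: 15 boxes
  Q->B2: 45 boxes
  R->B1: 15 boxes
  S->B1: 5 boxes
  S->B2: 10 boxes
  S->B3: 80 boxes
Total cost = 755.
So R→B1 carries 15 boxes.

15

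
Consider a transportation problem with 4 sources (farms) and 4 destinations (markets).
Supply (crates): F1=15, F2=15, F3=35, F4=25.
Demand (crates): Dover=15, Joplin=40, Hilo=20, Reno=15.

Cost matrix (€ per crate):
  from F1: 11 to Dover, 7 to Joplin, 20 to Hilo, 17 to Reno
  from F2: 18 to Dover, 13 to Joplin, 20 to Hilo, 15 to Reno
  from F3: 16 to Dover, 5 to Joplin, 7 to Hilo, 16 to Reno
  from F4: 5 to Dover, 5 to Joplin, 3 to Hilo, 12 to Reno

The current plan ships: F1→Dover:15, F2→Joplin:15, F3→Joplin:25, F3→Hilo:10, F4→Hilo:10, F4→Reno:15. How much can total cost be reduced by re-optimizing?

135

Current plan cost = 15·11 + 15·13 + 25·5 + 10·7 + 10·3 + 15·12 = €765.
Optimal plan:
  F1 to Joplin: 15 × €7 = €105
  F2 to Reno: 15 × €15 = €225
  F3 to Joplin: 25 × €5 = €125
  F3 to Hilo: 10 × €7 = €70
  F4 to Dover: 15 × €5 = €75
  F4 to Hilo: 10 × €3 = €30
Optimal cost = €630.
Saving = 765 − 630 = €135.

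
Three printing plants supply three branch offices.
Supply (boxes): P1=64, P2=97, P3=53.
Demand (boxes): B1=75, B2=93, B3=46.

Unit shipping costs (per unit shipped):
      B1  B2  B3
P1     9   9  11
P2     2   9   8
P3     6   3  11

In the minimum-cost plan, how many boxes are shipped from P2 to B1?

Optimal shipments:
  P1->B2: 40 × 9 = 360
  P1->B3: 24 × 11 = 264
  P2->B1: 75 × 2 = 150
  P2->B3: 22 × 8 = 176
  P3->B2: 53 × 3 = 159
Total cost = 1109.
So P2→B1 carries 75 boxes.

75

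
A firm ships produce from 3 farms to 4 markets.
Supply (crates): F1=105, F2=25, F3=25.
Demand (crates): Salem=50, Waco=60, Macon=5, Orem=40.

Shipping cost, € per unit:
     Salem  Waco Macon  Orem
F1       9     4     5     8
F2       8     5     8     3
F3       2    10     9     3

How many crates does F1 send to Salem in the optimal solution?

25

The minimum-cost plan:
  F1–Salem: 25 crates
  F1–Waco: 60 crates
  F1–Macon: 5 crates
  F1–Orem: 15 crates
  F2–Orem: 25 crates
  F3–Salem: 25 crates
Total cost = €735.
So F1→Salem carries 25 crates.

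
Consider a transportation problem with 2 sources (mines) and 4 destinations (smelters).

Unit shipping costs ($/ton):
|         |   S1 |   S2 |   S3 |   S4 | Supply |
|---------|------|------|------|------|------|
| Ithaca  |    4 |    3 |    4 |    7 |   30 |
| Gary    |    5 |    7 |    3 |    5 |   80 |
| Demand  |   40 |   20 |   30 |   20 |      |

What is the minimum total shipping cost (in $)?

440

One minimum-cost allocation:
  Ithaca→S1: 10 × $4 = $40
  Ithaca→S2: 20 × $3 = $60
  Gary→S1: 30 × $5 = $150
  Gary→S3: 30 × $3 = $90
  Gary→S4: 20 × $5 = $100
Total = 40 + 60 + 150 + 90 + 100 = $440.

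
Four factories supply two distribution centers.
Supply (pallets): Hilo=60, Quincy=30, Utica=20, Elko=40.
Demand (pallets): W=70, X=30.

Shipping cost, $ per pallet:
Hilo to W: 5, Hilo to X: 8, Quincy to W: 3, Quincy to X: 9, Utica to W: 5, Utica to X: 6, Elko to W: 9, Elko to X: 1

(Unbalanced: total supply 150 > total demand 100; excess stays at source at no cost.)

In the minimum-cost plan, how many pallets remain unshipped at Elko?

10

An optimal plan:
  Hilo to W: 20 × $5 = $100
  Quincy to W: 30 × $3 = $90
  Utica to W: 20 × $5 = $100
  Elko to X: 30 × $1 = $30
Total cost = $320.
Elko ships 30 of its 40, leaving 10.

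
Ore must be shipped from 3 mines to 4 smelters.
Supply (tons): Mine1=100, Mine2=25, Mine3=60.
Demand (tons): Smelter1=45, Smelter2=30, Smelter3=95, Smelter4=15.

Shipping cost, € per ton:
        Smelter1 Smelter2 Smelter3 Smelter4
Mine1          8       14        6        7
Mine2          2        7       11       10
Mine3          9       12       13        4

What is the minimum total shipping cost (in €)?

Optimal allocation:
  Mine1→Smelter1: 5 × €8 = €40
  Mine1→Smelter3: 95 × €6 = €570
  Mine2→Smelter1: 25 × €2 = €50
  Mine3→Smelter1: 15 × €9 = €135
  Mine3→Smelter2: 30 × €12 = €360
  Mine3→Smelter4: 15 × €4 = €60
Total = 40 + 570 + 50 + 135 + 360 + 60 = €1215.
(Supply check: Mine1 ships 100; Mine2 ships 25; Mine3 ships 60.)

1215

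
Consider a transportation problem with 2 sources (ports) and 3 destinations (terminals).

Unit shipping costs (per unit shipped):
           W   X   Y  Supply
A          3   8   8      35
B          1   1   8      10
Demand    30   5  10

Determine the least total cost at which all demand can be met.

165

An optimal shipping plan:
  A–W: 25 TEU
  A–Y: 10 TEU
  B–W: 5 TEU
  B–X: 5 TEU
Total cost = 165.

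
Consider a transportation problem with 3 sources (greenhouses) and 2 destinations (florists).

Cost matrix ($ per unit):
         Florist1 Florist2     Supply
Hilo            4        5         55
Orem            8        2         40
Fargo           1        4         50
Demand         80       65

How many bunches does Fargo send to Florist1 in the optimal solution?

Solving gives:
  Hilo->Florist1: 30 × $4 = $120
  Hilo->Florist2: 25 × $5 = $125
  Orem->Florist2: 40 × $2 = $80
  Fargo->Florist1: 50 × $1 = $50
Total cost = $375.
So Fargo→Florist1 carries 50 bunches.

50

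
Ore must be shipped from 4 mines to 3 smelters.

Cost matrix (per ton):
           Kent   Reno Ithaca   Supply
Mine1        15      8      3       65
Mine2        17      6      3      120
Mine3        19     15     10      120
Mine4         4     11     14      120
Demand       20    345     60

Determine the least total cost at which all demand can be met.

3920

A cheapest plan:
  Mine1→Reno: 65 × 8 = 520
  Mine2→Reno: 120 × 6 = 720
  Mine3→Reno: 60 × 15 = 900
  Mine3→Ithaca: 60 × 10 = 600
  Mine4→Kent: 20 × 4 = 80
  Mine4→Reno: 100 × 11 = 1100
Total = 520 + 720 + 900 + 600 + 80 + 1100 = 3920.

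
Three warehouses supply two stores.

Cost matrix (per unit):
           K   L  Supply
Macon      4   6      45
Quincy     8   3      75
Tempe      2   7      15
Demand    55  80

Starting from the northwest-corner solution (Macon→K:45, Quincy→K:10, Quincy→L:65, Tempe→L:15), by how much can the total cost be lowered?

Current plan cost = 45·4 + 10·8 + 65·3 + 15·7 = 560.
Optimal plan:
  Macon→K: 40 × 4 = 160
  Macon→L: 5 × 6 = 30
  Quincy→L: 75 × 3 = 225
  Tempe→K: 15 × 2 = 30
Optimal cost = 445.
Saving = 560 − 445 = 115.

115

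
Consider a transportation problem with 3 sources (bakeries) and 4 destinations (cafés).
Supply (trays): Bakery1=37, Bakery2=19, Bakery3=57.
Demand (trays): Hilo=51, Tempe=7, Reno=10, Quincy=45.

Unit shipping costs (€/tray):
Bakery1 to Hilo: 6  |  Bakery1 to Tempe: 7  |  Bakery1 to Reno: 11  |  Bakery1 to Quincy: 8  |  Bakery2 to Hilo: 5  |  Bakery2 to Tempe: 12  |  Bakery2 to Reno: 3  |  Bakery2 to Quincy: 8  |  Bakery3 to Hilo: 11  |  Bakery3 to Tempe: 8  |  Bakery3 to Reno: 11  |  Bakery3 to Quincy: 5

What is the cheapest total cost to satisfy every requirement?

Optimal allocation:
  Bakery1->Hilo: 37 trays
  Bakery2->Hilo: 9 trays
  Bakery2->Reno: 10 trays
  Bakery3->Hilo: 5 trays
  Bakery3->Tempe: 7 trays
  Bakery3->Quincy: 45 trays
Total cost = €633.

633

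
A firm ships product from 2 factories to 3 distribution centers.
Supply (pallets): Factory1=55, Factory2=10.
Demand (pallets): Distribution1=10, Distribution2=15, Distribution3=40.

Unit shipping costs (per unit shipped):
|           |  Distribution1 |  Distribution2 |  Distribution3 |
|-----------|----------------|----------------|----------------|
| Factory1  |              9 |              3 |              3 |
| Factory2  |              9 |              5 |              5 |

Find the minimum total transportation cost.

255

One minimum-cost allocation:
  Factory1->Distribution2: 15 × 3 = 45
  Factory1->Distribution3: 40 × 3 = 120
  Factory2->Distribution1: 10 × 9 = 90
Total = 45 + 120 + 90 = 255.
(Supply check: Factory1 ships 55; Factory2 ships 10.)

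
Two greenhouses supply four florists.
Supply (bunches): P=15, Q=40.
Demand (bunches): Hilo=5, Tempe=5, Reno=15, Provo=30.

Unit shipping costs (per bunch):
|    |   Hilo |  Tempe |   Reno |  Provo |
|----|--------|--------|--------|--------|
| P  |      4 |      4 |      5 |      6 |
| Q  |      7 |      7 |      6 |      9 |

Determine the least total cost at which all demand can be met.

A cheapest plan:
  P->Provo: 15 × 6 = 90
  Q->Hilo: 5 × 7 = 35
  Q->Tempe: 5 × 7 = 35
  Q->Reno: 15 × 6 = 90
  Q->Provo: 15 × 9 = 135
Total = 90 + 35 + 35 + 90 + 135 = 385.
(Supply check: P ships 15; Q ships 40.)

385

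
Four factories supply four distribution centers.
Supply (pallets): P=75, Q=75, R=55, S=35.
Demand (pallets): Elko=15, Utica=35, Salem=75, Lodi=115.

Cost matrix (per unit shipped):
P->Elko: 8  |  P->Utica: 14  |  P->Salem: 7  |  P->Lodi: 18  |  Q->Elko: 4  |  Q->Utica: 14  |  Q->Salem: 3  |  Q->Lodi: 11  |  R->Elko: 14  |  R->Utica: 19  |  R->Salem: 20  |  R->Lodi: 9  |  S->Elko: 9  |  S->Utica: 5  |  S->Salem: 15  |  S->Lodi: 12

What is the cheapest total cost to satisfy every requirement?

1915

Optimal allocation:
  P–Elko: 15 × 8 = 120
  P–Salem: 60 × 7 = 420
  Q–Salem: 15 × 3 = 45
  Q–Lodi: 60 × 11 = 660
  R–Lodi: 55 × 9 = 495
  S–Utica: 35 × 5 = 175
Total = 120 + 420 + 45 + 660 + 495 + 175 = 1915.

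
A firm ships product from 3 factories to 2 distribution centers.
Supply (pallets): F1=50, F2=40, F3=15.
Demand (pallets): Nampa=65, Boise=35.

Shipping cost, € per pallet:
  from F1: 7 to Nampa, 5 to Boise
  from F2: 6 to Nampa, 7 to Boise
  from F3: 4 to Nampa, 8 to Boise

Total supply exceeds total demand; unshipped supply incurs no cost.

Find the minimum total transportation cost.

545

A cheapest plan:
  F1->Nampa: 10 × €7 = €70
  F1->Boise: 35 × €5 = €175
  F2->Nampa: 40 × €6 = €240
  F3->Nampa: 15 × €4 = €60
Total = 70 + 175 + 240 + 60 = €545.
(Supply check: F1 ships 45; F2 ships 40; F3 ships 15.)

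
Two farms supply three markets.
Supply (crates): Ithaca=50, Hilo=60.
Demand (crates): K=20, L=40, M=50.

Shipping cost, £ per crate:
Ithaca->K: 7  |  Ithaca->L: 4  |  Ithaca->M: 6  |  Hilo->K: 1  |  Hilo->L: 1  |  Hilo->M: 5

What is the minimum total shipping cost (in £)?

An optimal shipping plan:
  Ithaca→M: 50 × £6 = £300
  Hilo→K: 20 × £1 = £20
  Hilo→L: 40 × £1 = £40
Total = 300 + 20 + 40 = £360.
(Supply check: Ithaca ships 50; Hilo ships 60.)

360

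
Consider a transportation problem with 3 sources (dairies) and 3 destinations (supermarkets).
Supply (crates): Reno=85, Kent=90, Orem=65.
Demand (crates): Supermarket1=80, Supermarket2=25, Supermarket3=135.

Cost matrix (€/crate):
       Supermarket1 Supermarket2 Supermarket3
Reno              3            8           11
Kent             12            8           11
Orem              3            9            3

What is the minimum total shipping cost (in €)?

1405

An optimal shipping plan:
  Reno->Supermarket1: 80 × €3 = €240
  Reno->Supermarket3: 5 × €11 = €55
  Kent->Supermarket2: 25 × €8 = €200
  Kent->Supermarket3: 65 × €11 = €715
  Orem->Supermarket3: 65 × €3 = €195
Total = 240 + 55 + 200 + 715 + 195 = €1405.
(Supply check: Reno ships 85; Kent ships 90; Orem ships 65.)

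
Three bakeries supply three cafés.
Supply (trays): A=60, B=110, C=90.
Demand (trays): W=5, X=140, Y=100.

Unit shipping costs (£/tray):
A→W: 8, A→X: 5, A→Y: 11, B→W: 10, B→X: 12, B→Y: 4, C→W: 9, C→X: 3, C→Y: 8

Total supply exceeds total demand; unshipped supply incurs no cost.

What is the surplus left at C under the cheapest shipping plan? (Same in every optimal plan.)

Minimum-cost shipments:
  A→W: 5 × £8 = £40
  A→X: 50 × £5 = £250
  B→Y: 100 × £4 = £400
  C→X: 90 × £3 = £270
Total cost = £960.
C ships 90 of its 90, leaving 0.

0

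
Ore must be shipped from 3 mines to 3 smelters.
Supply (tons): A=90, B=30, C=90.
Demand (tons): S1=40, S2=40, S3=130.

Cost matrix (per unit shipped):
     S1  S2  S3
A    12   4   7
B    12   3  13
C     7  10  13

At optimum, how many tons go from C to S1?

40

Optimal shipments:
  A to S3: 90 × 7 = 630
  B to S2: 30 × 3 = 90
  C to S1: 40 × 7 = 280
  C to S2: 10 × 10 = 100
  C to S3: 40 × 13 = 520
Total cost = 1620.
So C→S1 carries 40 tons.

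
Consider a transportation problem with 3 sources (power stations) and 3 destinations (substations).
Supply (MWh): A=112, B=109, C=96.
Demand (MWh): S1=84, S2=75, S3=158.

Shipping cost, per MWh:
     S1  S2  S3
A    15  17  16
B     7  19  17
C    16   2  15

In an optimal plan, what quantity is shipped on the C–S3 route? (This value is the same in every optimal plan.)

The minimum-cost plan:
  A→S3: 112 × 16 = 1792
  B→S1: 84 × 7 = 588
  B→S3: 25 × 17 = 425
  C→S2: 75 × 2 = 150
  C→S3: 21 × 15 = 315
Total cost = 3270.
So C→S3 carries 21 MWh.

21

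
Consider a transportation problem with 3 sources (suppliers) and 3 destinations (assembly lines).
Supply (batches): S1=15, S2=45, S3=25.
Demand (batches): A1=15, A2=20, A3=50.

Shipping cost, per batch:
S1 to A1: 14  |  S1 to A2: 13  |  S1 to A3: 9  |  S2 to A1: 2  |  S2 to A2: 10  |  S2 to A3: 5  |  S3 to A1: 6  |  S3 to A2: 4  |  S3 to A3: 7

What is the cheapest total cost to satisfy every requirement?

430

An optimal shipping plan:
  S1->A3: 15 × 9 = 135
  S2->A1: 15 × 2 = 30
  S2->A3: 30 × 5 = 150
  S3->A2: 20 × 4 = 80
  S3->A3: 5 × 7 = 35
Total = 135 + 30 + 150 + 80 + 35 = 430.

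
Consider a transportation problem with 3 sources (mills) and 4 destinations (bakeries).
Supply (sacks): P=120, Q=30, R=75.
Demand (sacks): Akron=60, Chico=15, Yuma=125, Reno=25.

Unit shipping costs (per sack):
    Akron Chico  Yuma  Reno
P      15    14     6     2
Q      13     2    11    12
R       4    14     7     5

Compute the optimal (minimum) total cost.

1160

An optimal shipping plan:
  P–Yuma: 95 × 6 = 570
  P–Reno: 25 × 2 = 50
  Q–Chico: 15 × 2 = 30
  Q–Yuma: 15 × 11 = 165
  R–Akron: 60 × 4 = 240
  R–Yuma: 15 × 7 = 105
Total = 570 + 50 + 30 + 165 + 240 + 105 = 1160.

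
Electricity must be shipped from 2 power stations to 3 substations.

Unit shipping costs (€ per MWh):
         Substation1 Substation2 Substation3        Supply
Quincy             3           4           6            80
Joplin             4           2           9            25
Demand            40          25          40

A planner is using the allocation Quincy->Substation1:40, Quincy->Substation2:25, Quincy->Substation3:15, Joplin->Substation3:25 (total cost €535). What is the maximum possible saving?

125

Current plan cost = 40·3 + 25·4 + 15·6 + 25·9 = €535.
Optimal plan:
  Quincy–Substation1: 40 × €3 = €120
  Quincy–Substation3: 40 × €6 = €240
  Joplin–Substation2: 25 × €2 = €50
Optimal cost = €410.
Saving = 535 − 410 = €125.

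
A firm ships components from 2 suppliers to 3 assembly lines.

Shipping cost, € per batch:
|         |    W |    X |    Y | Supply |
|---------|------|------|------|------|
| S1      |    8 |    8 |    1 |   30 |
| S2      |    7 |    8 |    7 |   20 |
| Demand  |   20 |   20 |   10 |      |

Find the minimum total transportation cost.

310

A cheapest plan:
  S1->X: 20 batches
  S1->Y: 10 batches
  S2->W: 20 batches
Total cost = €310.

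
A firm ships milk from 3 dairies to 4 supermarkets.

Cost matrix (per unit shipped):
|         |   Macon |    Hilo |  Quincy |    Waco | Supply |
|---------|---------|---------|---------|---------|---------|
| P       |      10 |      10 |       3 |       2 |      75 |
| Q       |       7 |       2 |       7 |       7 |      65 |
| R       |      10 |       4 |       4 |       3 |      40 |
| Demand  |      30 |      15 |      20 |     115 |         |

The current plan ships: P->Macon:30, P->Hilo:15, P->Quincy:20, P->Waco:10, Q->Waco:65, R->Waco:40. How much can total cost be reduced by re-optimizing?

455

Current plan cost = 30·10 + 15·10 + 20·3 + 10·2 + 65·7 + 40·3 = 1105.
Optimal plan:
  P->Waco: 75 × 2 = 150
  Q->Macon: 30 × 7 = 210
  Q->Hilo: 15 × 2 = 30
  Q->Quincy: 20 × 7 = 140
  R->Waco: 40 × 3 = 120
Optimal cost = 650.
Saving = 1105 − 650 = 455.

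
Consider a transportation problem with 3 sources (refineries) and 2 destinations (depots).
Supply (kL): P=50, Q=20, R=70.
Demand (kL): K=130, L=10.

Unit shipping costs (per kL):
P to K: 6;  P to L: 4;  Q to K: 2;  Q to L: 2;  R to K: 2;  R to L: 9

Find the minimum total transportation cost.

An optimal shipping plan:
  P–K: 40 × 6 = 240
  P–L: 10 × 4 = 40
  Q–K: 20 × 2 = 40
  R–K: 70 × 2 = 140
Total = 240 + 40 + 40 + 140 = 460.

460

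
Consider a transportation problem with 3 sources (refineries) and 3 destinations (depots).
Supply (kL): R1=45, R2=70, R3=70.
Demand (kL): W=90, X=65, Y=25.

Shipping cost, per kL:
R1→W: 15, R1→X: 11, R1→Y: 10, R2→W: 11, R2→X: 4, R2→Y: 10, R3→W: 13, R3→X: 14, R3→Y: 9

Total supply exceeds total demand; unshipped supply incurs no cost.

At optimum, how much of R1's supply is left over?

An optimal plan:
  R1 to W: 15 × 15 = 225
  R1 to Y: 25 × 10 = 250
  R2 to W: 5 × 11 = 55
  R2 to X: 65 × 4 = 260
  R3 to W: 70 × 13 = 910
Total cost = 1700.
R1 ships 40 of its 45, leaving 5.

5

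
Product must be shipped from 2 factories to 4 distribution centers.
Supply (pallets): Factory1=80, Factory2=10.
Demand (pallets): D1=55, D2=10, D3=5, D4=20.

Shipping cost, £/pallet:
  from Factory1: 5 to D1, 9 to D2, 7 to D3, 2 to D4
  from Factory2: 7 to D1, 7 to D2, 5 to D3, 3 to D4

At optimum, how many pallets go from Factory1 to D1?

55

Optimal shipments:
  Factory1→D1: 55 × £5 = £275
  Factory1→D2: 5 × £9 = £45
  Factory1→D4: 20 × £2 = £40
  Factory2→D2: 5 × £7 = £35
  Factory2→D3: 5 × £5 = £25
Total cost = £420.
So Factory1→D1 carries 55 pallets.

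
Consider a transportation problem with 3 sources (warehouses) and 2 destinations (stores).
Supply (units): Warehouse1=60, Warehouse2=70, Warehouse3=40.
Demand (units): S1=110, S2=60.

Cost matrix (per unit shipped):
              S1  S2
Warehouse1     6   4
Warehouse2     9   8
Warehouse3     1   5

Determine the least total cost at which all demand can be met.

910

A cheapest plan:
  Warehouse1–S2: 60 units
  Warehouse2–S1: 70 units
  Warehouse3–S1: 40 units
Total cost = 910.
(Supply check: Warehouse1 ships 60; Warehouse2 ships 70; Warehouse3 ships 40.)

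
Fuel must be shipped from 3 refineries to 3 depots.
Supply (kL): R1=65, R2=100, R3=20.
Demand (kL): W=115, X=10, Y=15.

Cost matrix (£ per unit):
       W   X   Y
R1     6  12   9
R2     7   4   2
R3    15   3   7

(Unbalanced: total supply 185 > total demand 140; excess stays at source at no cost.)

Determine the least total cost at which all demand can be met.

800

An optimal shipping plan:
  R1–W: 65 × £6 = £390
  R2–W: 50 × £7 = £350
  R2–Y: 15 × £2 = £30
  R3–X: 10 × £3 = £30
Total = 390 + 350 + 30 + 30 = £800.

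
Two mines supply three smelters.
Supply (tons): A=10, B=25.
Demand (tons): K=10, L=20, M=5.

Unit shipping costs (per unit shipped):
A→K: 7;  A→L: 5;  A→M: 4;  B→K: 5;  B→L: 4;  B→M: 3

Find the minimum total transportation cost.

155

One minimum-cost allocation:
  A–L: 10 × 5 = 50
  B–K: 10 × 5 = 50
  B–L: 10 × 4 = 40
  B–M: 5 × 3 = 15
Total = 50 + 50 + 40 + 15 = 155.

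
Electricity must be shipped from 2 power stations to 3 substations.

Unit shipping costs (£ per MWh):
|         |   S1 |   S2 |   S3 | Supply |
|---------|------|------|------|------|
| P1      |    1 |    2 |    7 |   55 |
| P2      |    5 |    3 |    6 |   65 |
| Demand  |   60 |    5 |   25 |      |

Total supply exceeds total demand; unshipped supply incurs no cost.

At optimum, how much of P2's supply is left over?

An optimal plan:
  P1–S1: 55 × £1 = £55
  P2–S1: 5 × £5 = £25
  P2–S2: 5 × £3 = £15
  P2–S3: 25 × £6 = £150
Total cost = £245.
P2 ships 35 of its 65, leaving 30.

30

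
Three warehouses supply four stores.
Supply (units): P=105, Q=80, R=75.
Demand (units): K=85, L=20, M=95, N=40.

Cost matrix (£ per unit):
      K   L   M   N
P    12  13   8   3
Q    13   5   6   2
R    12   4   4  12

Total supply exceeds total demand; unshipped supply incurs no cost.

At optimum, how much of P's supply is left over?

Minimum-cost shipments:
  P to K: 85 × £12 = £1020
  Q to L: 20 × £5 = £100
  Q to M: 20 × £6 = £120
  Q to N: 40 × £2 = £80
  R to M: 75 × £4 = £300
Total cost = £1620.
P ships 85 of its 105, leaving 20.

20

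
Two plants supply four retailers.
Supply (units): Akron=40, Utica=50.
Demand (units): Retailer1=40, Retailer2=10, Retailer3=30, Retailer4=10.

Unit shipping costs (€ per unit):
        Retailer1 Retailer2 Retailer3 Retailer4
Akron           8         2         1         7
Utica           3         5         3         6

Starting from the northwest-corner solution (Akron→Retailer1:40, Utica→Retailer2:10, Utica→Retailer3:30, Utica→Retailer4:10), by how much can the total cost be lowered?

Current plan cost = 40·8 + 10·5 + 30·3 + 10·6 = €520.
Optimal plan:
  Akron→Retailer2: 10 × €2 = €20
  Akron→Retailer3: 30 × €1 = €30
  Utica→Retailer1: 40 × €3 = €120
  Utica→Retailer4: 10 × €6 = €60
Optimal cost = €230.
Saving = 520 − 230 = €290.

290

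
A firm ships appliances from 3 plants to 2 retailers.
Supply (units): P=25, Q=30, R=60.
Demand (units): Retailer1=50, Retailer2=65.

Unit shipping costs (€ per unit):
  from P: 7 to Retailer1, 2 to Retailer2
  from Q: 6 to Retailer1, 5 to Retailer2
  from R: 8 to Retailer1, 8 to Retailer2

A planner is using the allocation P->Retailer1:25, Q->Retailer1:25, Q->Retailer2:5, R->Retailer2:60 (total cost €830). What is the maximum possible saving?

Current plan cost = 25·7 + 25·6 + 5·5 + 60·8 = €830.
Optimal plan:
  P to Retailer2: 25 units
  Q to Retailer2: 30 units
  R to Retailer1: 50 units
  R to Retailer2: 10 units
Optimal cost = €680.
Saving = 830 − 680 = €150.

150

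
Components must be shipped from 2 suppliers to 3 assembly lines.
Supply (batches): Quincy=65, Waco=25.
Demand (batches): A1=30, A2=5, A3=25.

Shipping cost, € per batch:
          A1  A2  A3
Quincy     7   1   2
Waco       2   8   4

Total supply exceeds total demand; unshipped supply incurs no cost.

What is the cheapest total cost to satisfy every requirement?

One minimum-cost allocation:
  Quincy→A1: 5 batches
  Quincy→A2: 5 batches
  Quincy→A3: 25 batches
  Waco→A1: 25 batches
Total cost = €140.
(Supply check: Quincy ships 35; Waco ships 25.)

140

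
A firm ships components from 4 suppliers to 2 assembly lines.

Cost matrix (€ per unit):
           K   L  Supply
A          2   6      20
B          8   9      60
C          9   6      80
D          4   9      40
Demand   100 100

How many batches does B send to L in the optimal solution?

The minimum-cost plan:
  A–K: 20 batches
  B–K: 40 batches
  B–L: 20 batches
  C–L: 80 batches
  D–K: 40 batches
Total cost = €1180.
So B→L carries 20 batches.

20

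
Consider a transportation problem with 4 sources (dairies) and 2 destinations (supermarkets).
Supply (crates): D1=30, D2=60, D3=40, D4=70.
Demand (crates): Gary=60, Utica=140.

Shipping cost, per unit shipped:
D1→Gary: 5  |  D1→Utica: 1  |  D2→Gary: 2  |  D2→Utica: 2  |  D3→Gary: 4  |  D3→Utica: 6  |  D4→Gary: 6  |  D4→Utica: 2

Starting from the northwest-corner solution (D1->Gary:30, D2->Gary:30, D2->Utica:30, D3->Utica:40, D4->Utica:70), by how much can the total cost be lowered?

200

Current plan cost = 30·5 + 30·2 + 30·2 + 40·6 + 70·2 = 650.
Optimal plan:
  D1→Utica: 30 × 1 = 30
  D2→Gary: 20 × 2 = 40
  D2→Utica: 40 × 2 = 80
  D3→Gary: 40 × 4 = 160
  D4→Utica: 70 × 2 = 140
Optimal cost = 450.
Saving = 650 − 450 = 200.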